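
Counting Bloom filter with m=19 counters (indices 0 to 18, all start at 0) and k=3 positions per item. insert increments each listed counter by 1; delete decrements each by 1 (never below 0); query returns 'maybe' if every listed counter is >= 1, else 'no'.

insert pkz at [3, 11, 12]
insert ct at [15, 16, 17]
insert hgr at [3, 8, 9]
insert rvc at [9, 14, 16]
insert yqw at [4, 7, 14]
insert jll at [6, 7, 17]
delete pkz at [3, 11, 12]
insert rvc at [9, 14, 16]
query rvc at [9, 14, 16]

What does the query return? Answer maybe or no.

Answer: maybe

Derivation:
Step 1: insert pkz at [3, 11, 12] -> counters=[0,0,0,1,0,0,0,0,0,0,0,1,1,0,0,0,0,0,0]
Step 2: insert ct at [15, 16, 17] -> counters=[0,0,0,1,0,0,0,0,0,0,0,1,1,0,0,1,1,1,0]
Step 3: insert hgr at [3, 8, 9] -> counters=[0,0,0,2,0,0,0,0,1,1,0,1,1,0,0,1,1,1,0]
Step 4: insert rvc at [9, 14, 16] -> counters=[0,0,0,2,0,0,0,0,1,2,0,1,1,0,1,1,2,1,0]
Step 5: insert yqw at [4, 7, 14] -> counters=[0,0,0,2,1,0,0,1,1,2,0,1,1,0,2,1,2,1,0]
Step 6: insert jll at [6, 7, 17] -> counters=[0,0,0,2,1,0,1,2,1,2,0,1,1,0,2,1,2,2,0]
Step 7: delete pkz at [3, 11, 12] -> counters=[0,0,0,1,1,0,1,2,1,2,0,0,0,0,2,1,2,2,0]
Step 8: insert rvc at [9, 14, 16] -> counters=[0,0,0,1,1,0,1,2,1,3,0,0,0,0,3,1,3,2,0]
Query rvc: check counters[9]=3 counters[14]=3 counters[16]=3 -> maybe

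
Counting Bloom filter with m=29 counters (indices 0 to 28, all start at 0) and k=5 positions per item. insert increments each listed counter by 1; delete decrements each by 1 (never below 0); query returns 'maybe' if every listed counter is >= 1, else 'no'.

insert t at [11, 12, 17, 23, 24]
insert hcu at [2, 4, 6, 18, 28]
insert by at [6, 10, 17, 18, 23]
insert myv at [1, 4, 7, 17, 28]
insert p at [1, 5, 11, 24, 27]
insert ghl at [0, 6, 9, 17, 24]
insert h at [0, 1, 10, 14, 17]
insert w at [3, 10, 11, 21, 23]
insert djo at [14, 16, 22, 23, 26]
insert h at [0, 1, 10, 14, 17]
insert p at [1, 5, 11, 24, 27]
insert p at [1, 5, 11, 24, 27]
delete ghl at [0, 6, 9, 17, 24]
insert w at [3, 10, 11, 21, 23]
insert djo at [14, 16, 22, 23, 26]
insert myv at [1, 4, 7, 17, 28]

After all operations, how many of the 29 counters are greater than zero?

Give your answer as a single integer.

Answer: 22

Derivation:
Step 1: insert t at [11, 12, 17, 23, 24] -> counters=[0,0,0,0,0,0,0,0,0,0,0,1,1,0,0,0,0,1,0,0,0,0,0,1,1,0,0,0,0]
Step 2: insert hcu at [2, 4, 6, 18, 28] -> counters=[0,0,1,0,1,0,1,0,0,0,0,1,1,0,0,0,0,1,1,0,0,0,0,1,1,0,0,0,1]
Step 3: insert by at [6, 10, 17, 18, 23] -> counters=[0,0,1,0,1,0,2,0,0,0,1,1,1,0,0,0,0,2,2,0,0,0,0,2,1,0,0,0,1]
Step 4: insert myv at [1, 4, 7, 17, 28] -> counters=[0,1,1,0,2,0,2,1,0,0,1,1,1,0,0,0,0,3,2,0,0,0,0,2,1,0,0,0,2]
Step 5: insert p at [1, 5, 11, 24, 27] -> counters=[0,2,1,0,2,1,2,1,0,0,1,2,1,0,0,0,0,3,2,0,0,0,0,2,2,0,0,1,2]
Step 6: insert ghl at [0, 6, 9, 17, 24] -> counters=[1,2,1,0,2,1,3,1,0,1,1,2,1,0,0,0,0,4,2,0,0,0,0,2,3,0,0,1,2]
Step 7: insert h at [0, 1, 10, 14, 17] -> counters=[2,3,1,0,2,1,3,1,0,1,2,2,1,0,1,0,0,5,2,0,0,0,0,2,3,0,0,1,2]
Step 8: insert w at [3, 10, 11, 21, 23] -> counters=[2,3,1,1,2,1,3,1,0,1,3,3,1,0,1,0,0,5,2,0,0,1,0,3,3,0,0,1,2]
Step 9: insert djo at [14, 16, 22, 23, 26] -> counters=[2,3,1,1,2,1,3,1,0,1,3,3,1,0,2,0,1,5,2,0,0,1,1,4,3,0,1,1,2]
Step 10: insert h at [0, 1, 10, 14, 17] -> counters=[3,4,1,1,2,1,3,1,0,1,4,3,1,0,3,0,1,6,2,0,0,1,1,4,3,0,1,1,2]
Step 11: insert p at [1, 5, 11, 24, 27] -> counters=[3,5,1,1,2,2,3,1,0,1,4,4,1,0,3,0,1,6,2,0,0,1,1,4,4,0,1,2,2]
Step 12: insert p at [1, 5, 11, 24, 27] -> counters=[3,6,1,1,2,3,3,1,0,1,4,5,1,0,3,0,1,6,2,0,0,1,1,4,5,0,1,3,2]
Step 13: delete ghl at [0, 6, 9, 17, 24] -> counters=[2,6,1,1,2,3,2,1,0,0,4,5,1,0,3,0,1,5,2,0,0,1,1,4,4,0,1,3,2]
Step 14: insert w at [3, 10, 11, 21, 23] -> counters=[2,6,1,2,2,3,2,1,0,0,5,6,1,0,3,0,1,5,2,0,0,2,1,5,4,0,1,3,2]
Step 15: insert djo at [14, 16, 22, 23, 26] -> counters=[2,6,1,2,2,3,2,1,0,0,5,6,1,0,4,0,2,5,2,0,0,2,2,6,4,0,2,3,2]
Step 16: insert myv at [1, 4, 7, 17, 28] -> counters=[2,7,1,2,3,3,2,2,0,0,5,6,1,0,4,0,2,6,2,0,0,2,2,6,4,0,2,3,3]
Final counters=[2,7,1,2,3,3,2,2,0,0,5,6,1,0,4,0,2,6,2,0,0,2,2,6,4,0,2,3,3] -> 22 nonzero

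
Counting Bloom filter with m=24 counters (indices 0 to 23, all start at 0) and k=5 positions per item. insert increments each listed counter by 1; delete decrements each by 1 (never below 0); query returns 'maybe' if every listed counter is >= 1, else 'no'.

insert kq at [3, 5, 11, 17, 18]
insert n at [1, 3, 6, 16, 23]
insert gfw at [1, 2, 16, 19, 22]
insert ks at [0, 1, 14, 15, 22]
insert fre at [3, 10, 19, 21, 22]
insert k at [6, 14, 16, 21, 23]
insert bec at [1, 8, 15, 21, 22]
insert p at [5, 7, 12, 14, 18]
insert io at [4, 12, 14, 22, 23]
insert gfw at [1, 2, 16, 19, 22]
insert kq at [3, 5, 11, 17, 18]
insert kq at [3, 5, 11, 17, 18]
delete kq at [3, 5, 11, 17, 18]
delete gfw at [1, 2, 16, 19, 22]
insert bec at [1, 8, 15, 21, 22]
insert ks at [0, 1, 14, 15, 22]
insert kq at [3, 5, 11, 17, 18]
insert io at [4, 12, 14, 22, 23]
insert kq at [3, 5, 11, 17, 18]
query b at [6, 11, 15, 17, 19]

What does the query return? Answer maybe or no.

Answer: maybe

Derivation:
Step 1: insert kq at [3, 5, 11, 17, 18] -> counters=[0,0,0,1,0,1,0,0,0,0,0,1,0,0,0,0,0,1,1,0,0,0,0,0]
Step 2: insert n at [1, 3, 6, 16, 23] -> counters=[0,1,0,2,0,1,1,0,0,0,0,1,0,0,0,0,1,1,1,0,0,0,0,1]
Step 3: insert gfw at [1, 2, 16, 19, 22] -> counters=[0,2,1,2,0,1,1,0,0,0,0,1,0,0,0,0,2,1,1,1,0,0,1,1]
Step 4: insert ks at [0, 1, 14, 15, 22] -> counters=[1,3,1,2,0,1,1,0,0,0,0,1,0,0,1,1,2,1,1,1,0,0,2,1]
Step 5: insert fre at [3, 10, 19, 21, 22] -> counters=[1,3,1,3,0,1,1,0,0,0,1,1,0,0,1,1,2,1,1,2,0,1,3,1]
Step 6: insert k at [6, 14, 16, 21, 23] -> counters=[1,3,1,3,0,1,2,0,0,0,1,1,0,0,2,1,3,1,1,2,0,2,3,2]
Step 7: insert bec at [1, 8, 15, 21, 22] -> counters=[1,4,1,3,0,1,2,0,1,0,1,1,0,0,2,2,3,1,1,2,0,3,4,2]
Step 8: insert p at [5, 7, 12, 14, 18] -> counters=[1,4,1,3,0,2,2,1,1,0,1,1,1,0,3,2,3,1,2,2,0,3,4,2]
Step 9: insert io at [4, 12, 14, 22, 23] -> counters=[1,4,1,3,1,2,2,1,1,0,1,1,2,0,4,2,3,1,2,2,0,3,5,3]
Step 10: insert gfw at [1, 2, 16, 19, 22] -> counters=[1,5,2,3,1,2,2,1,1,0,1,1,2,0,4,2,4,1,2,3,0,3,6,3]
Step 11: insert kq at [3, 5, 11, 17, 18] -> counters=[1,5,2,4,1,3,2,1,1,0,1,2,2,0,4,2,4,2,3,3,0,3,6,3]
Step 12: insert kq at [3, 5, 11, 17, 18] -> counters=[1,5,2,5,1,4,2,1,1,0,1,3,2,0,4,2,4,3,4,3,0,3,6,3]
Step 13: delete kq at [3, 5, 11, 17, 18] -> counters=[1,5,2,4,1,3,2,1,1,0,1,2,2,0,4,2,4,2,3,3,0,3,6,3]
Step 14: delete gfw at [1, 2, 16, 19, 22] -> counters=[1,4,1,4,1,3,2,1,1,0,1,2,2,0,4,2,3,2,3,2,0,3,5,3]
Step 15: insert bec at [1, 8, 15, 21, 22] -> counters=[1,5,1,4,1,3,2,1,2,0,1,2,2,0,4,3,3,2,3,2,0,4,6,3]
Step 16: insert ks at [0, 1, 14, 15, 22] -> counters=[2,6,1,4,1,3,2,1,2,0,1,2,2,0,5,4,3,2,3,2,0,4,7,3]
Step 17: insert kq at [3, 5, 11, 17, 18] -> counters=[2,6,1,5,1,4,2,1,2,0,1,3,2,0,5,4,3,3,4,2,0,4,7,3]
Step 18: insert io at [4, 12, 14, 22, 23] -> counters=[2,6,1,5,2,4,2,1,2,0,1,3,3,0,6,4,3,3,4,2,0,4,8,4]
Step 19: insert kq at [3, 5, 11, 17, 18] -> counters=[2,6,1,6,2,5,2,1,2,0,1,4,3,0,6,4,3,4,5,2,0,4,8,4]
Query b: check counters[6]=2 counters[11]=4 counters[15]=4 counters[17]=4 counters[19]=2 -> maybe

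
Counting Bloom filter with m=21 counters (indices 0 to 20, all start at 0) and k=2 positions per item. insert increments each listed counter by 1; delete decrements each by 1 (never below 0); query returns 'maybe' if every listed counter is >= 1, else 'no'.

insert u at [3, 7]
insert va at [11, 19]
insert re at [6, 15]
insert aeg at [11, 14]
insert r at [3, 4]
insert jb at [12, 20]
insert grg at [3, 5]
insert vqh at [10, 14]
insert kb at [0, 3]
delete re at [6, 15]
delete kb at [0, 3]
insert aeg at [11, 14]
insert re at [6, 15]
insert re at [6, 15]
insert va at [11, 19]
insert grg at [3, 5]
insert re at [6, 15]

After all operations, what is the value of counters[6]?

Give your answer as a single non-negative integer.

Step 1: insert u at [3, 7] -> counters=[0,0,0,1,0,0,0,1,0,0,0,0,0,0,0,0,0,0,0,0,0]
Step 2: insert va at [11, 19] -> counters=[0,0,0,1,0,0,0,1,0,0,0,1,0,0,0,0,0,0,0,1,0]
Step 3: insert re at [6, 15] -> counters=[0,0,0,1,0,0,1,1,0,0,0,1,0,0,0,1,0,0,0,1,0]
Step 4: insert aeg at [11, 14] -> counters=[0,0,0,1,0,0,1,1,0,0,0,2,0,0,1,1,0,0,0,1,0]
Step 5: insert r at [3, 4] -> counters=[0,0,0,2,1,0,1,1,0,0,0,2,0,0,1,1,0,0,0,1,0]
Step 6: insert jb at [12, 20] -> counters=[0,0,0,2,1,0,1,1,0,0,0,2,1,0,1,1,0,0,0,1,1]
Step 7: insert grg at [3, 5] -> counters=[0,0,0,3,1,1,1,1,0,0,0,2,1,0,1,1,0,0,0,1,1]
Step 8: insert vqh at [10, 14] -> counters=[0,0,0,3,1,1,1,1,0,0,1,2,1,0,2,1,0,0,0,1,1]
Step 9: insert kb at [0, 3] -> counters=[1,0,0,4,1,1,1,1,0,0,1,2,1,0,2,1,0,0,0,1,1]
Step 10: delete re at [6, 15] -> counters=[1,0,0,4,1,1,0,1,0,0,1,2,1,0,2,0,0,0,0,1,1]
Step 11: delete kb at [0, 3] -> counters=[0,0,0,3,1,1,0,1,0,0,1,2,1,0,2,0,0,0,0,1,1]
Step 12: insert aeg at [11, 14] -> counters=[0,0,0,3,1,1,0,1,0,0,1,3,1,0,3,0,0,0,0,1,1]
Step 13: insert re at [6, 15] -> counters=[0,0,0,3,1,1,1,1,0,0,1,3,1,0,3,1,0,0,0,1,1]
Step 14: insert re at [6, 15] -> counters=[0,0,0,3,1,1,2,1,0,0,1,3,1,0,3,2,0,0,0,1,1]
Step 15: insert va at [11, 19] -> counters=[0,0,0,3,1,1,2,1,0,0,1,4,1,0,3,2,0,0,0,2,1]
Step 16: insert grg at [3, 5] -> counters=[0,0,0,4,1,2,2,1,0,0,1,4,1,0,3,2,0,0,0,2,1]
Step 17: insert re at [6, 15] -> counters=[0,0,0,4,1,2,3,1,0,0,1,4,1,0,3,3,0,0,0,2,1]
Final counters=[0,0,0,4,1,2,3,1,0,0,1,4,1,0,3,3,0,0,0,2,1] -> counters[6]=3

Answer: 3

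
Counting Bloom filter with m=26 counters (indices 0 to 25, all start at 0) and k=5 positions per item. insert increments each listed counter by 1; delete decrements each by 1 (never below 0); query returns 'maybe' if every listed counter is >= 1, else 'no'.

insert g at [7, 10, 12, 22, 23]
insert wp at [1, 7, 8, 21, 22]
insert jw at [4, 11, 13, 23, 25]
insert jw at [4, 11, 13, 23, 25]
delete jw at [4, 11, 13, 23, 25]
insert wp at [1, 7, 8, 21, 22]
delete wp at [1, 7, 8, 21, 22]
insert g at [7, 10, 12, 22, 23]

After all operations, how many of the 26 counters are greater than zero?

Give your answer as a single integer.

Step 1: insert g at [7, 10, 12, 22, 23] -> counters=[0,0,0,0,0,0,0,1,0,0,1,0,1,0,0,0,0,0,0,0,0,0,1,1,0,0]
Step 2: insert wp at [1, 7, 8, 21, 22] -> counters=[0,1,0,0,0,0,0,2,1,0,1,0,1,0,0,0,0,0,0,0,0,1,2,1,0,0]
Step 3: insert jw at [4, 11, 13, 23, 25] -> counters=[0,1,0,0,1,0,0,2,1,0,1,1,1,1,0,0,0,0,0,0,0,1,2,2,0,1]
Step 4: insert jw at [4, 11, 13, 23, 25] -> counters=[0,1,0,0,2,0,0,2,1,0,1,2,1,2,0,0,0,0,0,0,0,1,2,3,0,2]
Step 5: delete jw at [4, 11, 13, 23, 25] -> counters=[0,1,0,0,1,0,0,2,1,0,1,1,1,1,0,0,0,0,0,0,0,1,2,2,0,1]
Step 6: insert wp at [1, 7, 8, 21, 22] -> counters=[0,2,0,0,1,0,0,3,2,0,1,1,1,1,0,0,0,0,0,0,0,2,3,2,0,1]
Step 7: delete wp at [1, 7, 8, 21, 22] -> counters=[0,1,0,0,1,0,0,2,1,0,1,1,1,1,0,0,0,0,0,0,0,1,2,2,0,1]
Step 8: insert g at [7, 10, 12, 22, 23] -> counters=[0,1,0,0,1,0,0,3,1,0,2,1,2,1,0,0,0,0,0,0,0,1,3,3,0,1]
Final counters=[0,1,0,0,1,0,0,3,1,0,2,1,2,1,0,0,0,0,0,0,0,1,3,3,0,1] -> 12 nonzero

Answer: 12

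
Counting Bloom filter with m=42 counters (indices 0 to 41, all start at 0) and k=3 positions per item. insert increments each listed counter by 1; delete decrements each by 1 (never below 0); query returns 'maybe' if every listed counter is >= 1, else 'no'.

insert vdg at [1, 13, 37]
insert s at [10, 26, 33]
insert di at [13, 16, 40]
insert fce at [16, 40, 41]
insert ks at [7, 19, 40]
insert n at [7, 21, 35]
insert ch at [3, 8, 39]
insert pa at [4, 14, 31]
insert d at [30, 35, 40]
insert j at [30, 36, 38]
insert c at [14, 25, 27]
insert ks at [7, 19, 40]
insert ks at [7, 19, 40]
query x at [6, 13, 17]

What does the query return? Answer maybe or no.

Answer: no

Derivation:
Step 1: insert vdg at [1, 13, 37] -> counters=[0,1,0,0,0,0,0,0,0,0,0,0,0,1,0,0,0,0,0,0,0,0,0,0,0,0,0,0,0,0,0,0,0,0,0,0,0,1,0,0,0,0]
Step 2: insert s at [10, 26, 33] -> counters=[0,1,0,0,0,0,0,0,0,0,1,0,0,1,0,0,0,0,0,0,0,0,0,0,0,0,1,0,0,0,0,0,0,1,0,0,0,1,0,0,0,0]
Step 3: insert di at [13, 16, 40] -> counters=[0,1,0,0,0,0,0,0,0,0,1,0,0,2,0,0,1,0,0,0,0,0,0,0,0,0,1,0,0,0,0,0,0,1,0,0,0,1,0,0,1,0]
Step 4: insert fce at [16, 40, 41] -> counters=[0,1,0,0,0,0,0,0,0,0,1,0,0,2,0,0,2,0,0,0,0,0,0,0,0,0,1,0,0,0,0,0,0,1,0,0,0,1,0,0,2,1]
Step 5: insert ks at [7, 19, 40] -> counters=[0,1,0,0,0,0,0,1,0,0,1,0,0,2,0,0,2,0,0,1,0,0,0,0,0,0,1,0,0,0,0,0,0,1,0,0,0,1,0,0,3,1]
Step 6: insert n at [7, 21, 35] -> counters=[0,1,0,0,0,0,0,2,0,0,1,0,0,2,0,0,2,0,0,1,0,1,0,0,0,0,1,0,0,0,0,0,0,1,0,1,0,1,0,0,3,1]
Step 7: insert ch at [3, 8, 39] -> counters=[0,1,0,1,0,0,0,2,1,0,1,0,0,2,0,0,2,0,0,1,0,1,0,0,0,0,1,0,0,0,0,0,0,1,0,1,0,1,0,1,3,1]
Step 8: insert pa at [4, 14, 31] -> counters=[0,1,0,1,1,0,0,2,1,0,1,0,0,2,1,0,2,0,0,1,0,1,0,0,0,0,1,0,0,0,0,1,0,1,0,1,0,1,0,1,3,1]
Step 9: insert d at [30, 35, 40] -> counters=[0,1,0,1,1,0,0,2,1,0,1,0,0,2,1,0,2,0,0,1,0,1,0,0,0,0,1,0,0,0,1,1,0,1,0,2,0,1,0,1,4,1]
Step 10: insert j at [30, 36, 38] -> counters=[0,1,0,1,1,0,0,2,1,0,1,0,0,2,1,0,2,0,0,1,0,1,0,0,0,0,1,0,0,0,2,1,0,1,0,2,1,1,1,1,4,1]
Step 11: insert c at [14, 25, 27] -> counters=[0,1,0,1,1,0,0,2,1,0,1,0,0,2,2,0,2,0,0,1,0,1,0,0,0,1,1,1,0,0,2,1,0,1,0,2,1,1,1,1,4,1]
Step 12: insert ks at [7, 19, 40] -> counters=[0,1,0,1,1,0,0,3,1,0,1,0,0,2,2,0,2,0,0,2,0,1,0,0,0,1,1,1,0,0,2,1,0,1,0,2,1,1,1,1,5,1]
Step 13: insert ks at [7, 19, 40] -> counters=[0,1,0,1,1,0,0,4,1,0,1,0,0,2,2,0,2,0,0,3,0,1,0,0,0,1,1,1,0,0,2,1,0,1,0,2,1,1,1,1,6,1]
Query x: check counters[6]=0 counters[13]=2 counters[17]=0 -> no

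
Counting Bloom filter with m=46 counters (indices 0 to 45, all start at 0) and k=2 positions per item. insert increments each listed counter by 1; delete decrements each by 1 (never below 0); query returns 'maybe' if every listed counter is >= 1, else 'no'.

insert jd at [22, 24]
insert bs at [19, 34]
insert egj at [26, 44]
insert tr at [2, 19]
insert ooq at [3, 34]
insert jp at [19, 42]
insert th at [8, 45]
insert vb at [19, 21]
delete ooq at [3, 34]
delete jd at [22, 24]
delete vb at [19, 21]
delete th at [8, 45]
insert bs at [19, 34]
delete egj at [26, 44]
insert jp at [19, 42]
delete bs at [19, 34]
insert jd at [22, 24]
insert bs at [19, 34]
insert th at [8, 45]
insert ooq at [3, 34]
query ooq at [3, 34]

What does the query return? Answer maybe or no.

Step 1: insert jd at [22, 24] -> counters=[0,0,0,0,0,0,0,0,0,0,0,0,0,0,0,0,0,0,0,0,0,0,1,0,1,0,0,0,0,0,0,0,0,0,0,0,0,0,0,0,0,0,0,0,0,0]
Step 2: insert bs at [19, 34] -> counters=[0,0,0,0,0,0,0,0,0,0,0,0,0,0,0,0,0,0,0,1,0,0,1,0,1,0,0,0,0,0,0,0,0,0,1,0,0,0,0,0,0,0,0,0,0,0]
Step 3: insert egj at [26, 44] -> counters=[0,0,0,0,0,0,0,0,0,0,0,0,0,0,0,0,0,0,0,1,0,0,1,0,1,0,1,0,0,0,0,0,0,0,1,0,0,0,0,0,0,0,0,0,1,0]
Step 4: insert tr at [2, 19] -> counters=[0,0,1,0,0,0,0,0,0,0,0,0,0,0,0,0,0,0,0,2,0,0,1,0,1,0,1,0,0,0,0,0,0,0,1,0,0,0,0,0,0,0,0,0,1,0]
Step 5: insert ooq at [3, 34] -> counters=[0,0,1,1,0,0,0,0,0,0,0,0,0,0,0,0,0,0,0,2,0,0,1,0,1,0,1,0,0,0,0,0,0,0,2,0,0,0,0,0,0,0,0,0,1,0]
Step 6: insert jp at [19, 42] -> counters=[0,0,1,1,0,0,0,0,0,0,0,0,0,0,0,0,0,0,0,3,0,0,1,0,1,0,1,0,0,0,0,0,0,0,2,0,0,0,0,0,0,0,1,0,1,0]
Step 7: insert th at [8, 45] -> counters=[0,0,1,1,0,0,0,0,1,0,0,0,0,0,0,0,0,0,0,3,0,0,1,0,1,0,1,0,0,0,0,0,0,0,2,0,0,0,0,0,0,0,1,0,1,1]
Step 8: insert vb at [19, 21] -> counters=[0,0,1,1,0,0,0,0,1,0,0,0,0,0,0,0,0,0,0,4,0,1,1,0,1,0,1,0,0,0,0,0,0,0,2,0,0,0,0,0,0,0,1,0,1,1]
Step 9: delete ooq at [3, 34] -> counters=[0,0,1,0,0,0,0,0,1,0,0,0,0,0,0,0,0,0,0,4,0,1,1,0,1,0,1,0,0,0,0,0,0,0,1,0,0,0,0,0,0,0,1,0,1,1]
Step 10: delete jd at [22, 24] -> counters=[0,0,1,0,0,0,0,0,1,0,0,0,0,0,0,0,0,0,0,4,0,1,0,0,0,0,1,0,0,0,0,0,0,0,1,0,0,0,0,0,0,0,1,0,1,1]
Step 11: delete vb at [19, 21] -> counters=[0,0,1,0,0,0,0,0,1,0,0,0,0,0,0,0,0,0,0,3,0,0,0,0,0,0,1,0,0,0,0,0,0,0,1,0,0,0,0,0,0,0,1,0,1,1]
Step 12: delete th at [8, 45] -> counters=[0,0,1,0,0,0,0,0,0,0,0,0,0,0,0,0,0,0,0,3,0,0,0,0,0,0,1,0,0,0,0,0,0,0,1,0,0,0,0,0,0,0,1,0,1,0]
Step 13: insert bs at [19, 34] -> counters=[0,0,1,0,0,0,0,0,0,0,0,0,0,0,0,0,0,0,0,4,0,0,0,0,0,0,1,0,0,0,0,0,0,0,2,0,0,0,0,0,0,0,1,0,1,0]
Step 14: delete egj at [26, 44] -> counters=[0,0,1,0,0,0,0,0,0,0,0,0,0,0,0,0,0,0,0,4,0,0,0,0,0,0,0,0,0,0,0,0,0,0,2,0,0,0,0,0,0,0,1,0,0,0]
Step 15: insert jp at [19, 42] -> counters=[0,0,1,0,0,0,0,0,0,0,0,0,0,0,0,0,0,0,0,5,0,0,0,0,0,0,0,0,0,0,0,0,0,0,2,0,0,0,0,0,0,0,2,0,0,0]
Step 16: delete bs at [19, 34] -> counters=[0,0,1,0,0,0,0,0,0,0,0,0,0,0,0,0,0,0,0,4,0,0,0,0,0,0,0,0,0,0,0,0,0,0,1,0,0,0,0,0,0,0,2,0,0,0]
Step 17: insert jd at [22, 24] -> counters=[0,0,1,0,0,0,0,0,0,0,0,0,0,0,0,0,0,0,0,4,0,0,1,0,1,0,0,0,0,0,0,0,0,0,1,0,0,0,0,0,0,0,2,0,0,0]
Step 18: insert bs at [19, 34] -> counters=[0,0,1,0,0,0,0,0,0,0,0,0,0,0,0,0,0,0,0,5,0,0,1,0,1,0,0,0,0,0,0,0,0,0,2,0,0,0,0,0,0,0,2,0,0,0]
Step 19: insert th at [8, 45] -> counters=[0,0,1,0,0,0,0,0,1,0,0,0,0,0,0,0,0,0,0,5,0,0,1,0,1,0,0,0,0,0,0,0,0,0,2,0,0,0,0,0,0,0,2,0,0,1]
Step 20: insert ooq at [3, 34] -> counters=[0,0,1,1,0,0,0,0,1,0,0,0,0,0,0,0,0,0,0,5,0,0,1,0,1,0,0,0,0,0,0,0,0,0,3,0,0,0,0,0,0,0,2,0,0,1]
Query ooq: check counters[3]=1 counters[34]=3 -> maybe

Answer: maybe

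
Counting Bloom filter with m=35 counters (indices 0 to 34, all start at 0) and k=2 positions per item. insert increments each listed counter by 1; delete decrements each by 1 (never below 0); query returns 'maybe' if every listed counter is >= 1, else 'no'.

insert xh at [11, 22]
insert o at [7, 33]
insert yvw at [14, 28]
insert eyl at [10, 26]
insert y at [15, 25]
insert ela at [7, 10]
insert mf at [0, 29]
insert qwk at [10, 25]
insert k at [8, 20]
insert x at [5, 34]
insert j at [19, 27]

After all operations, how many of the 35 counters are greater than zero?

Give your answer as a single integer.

Step 1: insert xh at [11, 22] -> counters=[0,0,0,0,0,0,0,0,0,0,0,1,0,0,0,0,0,0,0,0,0,0,1,0,0,0,0,0,0,0,0,0,0,0,0]
Step 2: insert o at [7, 33] -> counters=[0,0,0,0,0,0,0,1,0,0,0,1,0,0,0,0,0,0,0,0,0,0,1,0,0,0,0,0,0,0,0,0,0,1,0]
Step 3: insert yvw at [14, 28] -> counters=[0,0,0,0,0,0,0,1,0,0,0,1,0,0,1,0,0,0,0,0,0,0,1,0,0,0,0,0,1,0,0,0,0,1,0]
Step 4: insert eyl at [10, 26] -> counters=[0,0,0,0,0,0,0,1,0,0,1,1,0,0,1,0,0,0,0,0,0,0,1,0,0,0,1,0,1,0,0,0,0,1,0]
Step 5: insert y at [15, 25] -> counters=[0,0,0,0,0,0,0,1,0,0,1,1,0,0,1,1,0,0,0,0,0,0,1,0,0,1,1,0,1,0,0,0,0,1,0]
Step 6: insert ela at [7, 10] -> counters=[0,0,0,0,0,0,0,2,0,0,2,1,0,0,1,1,0,0,0,0,0,0,1,0,0,1,1,0,1,0,0,0,0,1,0]
Step 7: insert mf at [0, 29] -> counters=[1,0,0,0,0,0,0,2,0,0,2,1,0,0,1,1,0,0,0,0,0,0,1,0,0,1,1,0,1,1,0,0,0,1,0]
Step 8: insert qwk at [10, 25] -> counters=[1,0,0,0,0,0,0,2,0,0,3,1,0,0,1,1,0,0,0,0,0,0,1,0,0,2,1,0,1,1,0,0,0,1,0]
Step 9: insert k at [8, 20] -> counters=[1,0,0,0,0,0,0,2,1,0,3,1,0,0,1,1,0,0,0,0,1,0,1,0,0,2,1,0,1,1,0,0,0,1,0]
Step 10: insert x at [5, 34] -> counters=[1,0,0,0,0,1,0,2,1,0,3,1,0,0,1,1,0,0,0,0,1,0,1,0,0,2,1,0,1,1,0,0,0,1,1]
Step 11: insert j at [19, 27] -> counters=[1,0,0,0,0,1,0,2,1,0,3,1,0,0,1,1,0,0,0,1,1,0,1,0,0,2,1,1,1,1,0,0,0,1,1]
Final counters=[1,0,0,0,0,1,0,2,1,0,3,1,0,0,1,1,0,0,0,1,1,0,1,0,0,2,1,1,1,1,0,0,0,1,1] -> 18 nonzero

Answer: 18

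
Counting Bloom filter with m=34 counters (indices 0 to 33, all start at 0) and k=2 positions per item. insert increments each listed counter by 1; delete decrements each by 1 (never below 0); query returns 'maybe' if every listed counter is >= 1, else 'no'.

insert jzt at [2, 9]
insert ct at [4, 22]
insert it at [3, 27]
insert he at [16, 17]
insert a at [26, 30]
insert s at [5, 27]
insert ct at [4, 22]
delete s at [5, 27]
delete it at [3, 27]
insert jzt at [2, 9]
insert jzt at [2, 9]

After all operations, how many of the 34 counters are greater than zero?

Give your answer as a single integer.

Step 1: insert jzt at [2, 9] -> counters=[0,0,1,0,0,0,0,0,0,1,0,0,0,0,0,0,0,0,0,0,0,0,0,0,0,0,0,0,0,0,0,0,0,0]
Step 2: insert ct at [4, 22] -> counters=[0,0,1,0,1,0,0,0,0,1,0,0,0,0,0,0,0,0,0,0,0,0,1,0,0,0,0,0,0,0,0,0,0,0]
Step 3: insert it at [3, 27] -> counters=[0,0,1,1,1,0,0,0,0,1,0,0,0,0,0,0,0,0,0,0,0,0,1,0,0,0,0,1,0,0,0,0,0,0]
Step 4: insert he at [16, 17] -> counters=[0,0,1,1,1,0,0,0,0,1,0,0,0,0,0,0,1,1,0,0,0,0,1,0,0,0,0,1,0,0,0,0,0,0]
Step 5: insert a at [26, 30] -> counters=[0,0,1,1,1,0,0,0,0,1,0,0,0,0,0,0,1,1,0,0,0,0,1,0,0,0,1,1,0,0,1,0,0,0]
Step 6: insert s at [5, 27] -> counters=[0,0,1,1,1,1,0,0,0,1,0,0,0,0,0,0,1,1,0,0,0,0,1,0,0,0,1,2,0,0,1,0,0,0]
Step 7: insert ct at [4, 22] -> counters=[0,0,1,1,2,1,0,0,0,1,0,0,0,0,0,0,1,1,0,0,0,0,2,0,0,0,1,2,0,0,1,0,0,0]
Step 8: delete s at [5, 27] -> counters=[0,0,1,1,2,0,0,0,0,1,0,0,0,0,0,0,1,1,0,0,0,0,2,0,0,0,1,1,0,0,1,0,0,0]
Step 9: delete it at [3, 27] -> counters=[0,0,1,0,2,0,0,0,0,1,0,0,0,0,0,0,1,1,0,0,0,0,2,0,0,0,1,0,0,0,1,0,0,0]
Step 10: insert jzt at [2, 9] -> counters=[0,0,2,0,2,0,0,0,0,2,0,0,0,0,0,0,1,1,0,0,0,0,2,0,0,0,1,0,0,0,1,0,0,0]
Step 11: insert jzt at [2, 9] -> counters=[0,0,3,0,2,0,0,0,0,3,0,0,0,0,0,0,1,1,0,0,0,0,2,0,0,0,1,0,0,0,1,0,0,0]
Final counters=[0,0,3,0,2,0,0,0,0,3,0,0,0,0,0,0,1,1,0,0,0,0,2,0,0,0,1,0,0,0,1,0,0,0] -> 8 nonzero

Answer: 8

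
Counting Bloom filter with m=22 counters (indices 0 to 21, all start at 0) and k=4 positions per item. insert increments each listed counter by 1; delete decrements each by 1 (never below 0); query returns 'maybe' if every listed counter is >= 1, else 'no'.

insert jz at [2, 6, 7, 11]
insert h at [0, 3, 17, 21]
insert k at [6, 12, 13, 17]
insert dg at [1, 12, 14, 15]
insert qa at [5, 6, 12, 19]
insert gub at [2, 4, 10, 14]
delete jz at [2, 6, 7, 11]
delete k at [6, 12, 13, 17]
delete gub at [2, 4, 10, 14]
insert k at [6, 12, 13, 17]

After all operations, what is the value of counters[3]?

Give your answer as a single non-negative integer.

Answer: 1

Derivation:
Step 1: insert jz at [2, 6, 7, 11] -> counters=[0,0,1,0,0,0,1,1,0,0,0,1,0,0,0,0,0,0,0,0,0,0]
Step 2: insert h at [0, 3, 17, 21] -> counters=[1,0,1,1,0,0,1,1,0,0,0,1,0,0,0,0,0,1,0,0,0,1]
Step 3: insert k at [6, 12, 13, 17] -> counters=[1,0,1,1,0,0,2,1,0,0,0,1,1,1,0,0,0,2,0,0,0,1]
Step 4: insert dg at [1, 12, 14, 15] -> counters=[1,1,1,1,0,0,2,1,0,0,0,1,2,1,1,1,0,2,0,0,0,1]
Step 5: insert qa at [5, 6, 12, 19] -> counters=[1,1,1,1,0,1,3,1,0,0,0,1,3,1,1,1,0,2,0,1,0,1]
Step 6: insert gub at [2, 4, 10, 14] -> counters=[1,1,2,1,1,1,3,1,0,0,1,1,3,1,2,1,0,2,0,1,0,1]
Step 7: delete jz at [2, 6, 7, 11] -> counters=[1,1,1,1,1,1,2,0,0,0,1,0,3,1,2,1,0,2,0,1,0,1]
Step 8: delete k at [6, 12, 13, 17] -> counters=[1,1,1,1,1,1,1,0,0,0,1,0,2,0,2,1,0,1,0,1,0,1]
Step 9: delete gub at [2, 4, 10, 14] -> counters=[1,1,0,1,0,1,1,0,0,0,0,0,2,0,1,1,0,1,0,1,0,1]
Step 10: insert k at [6, 12, 13, 17] -> counters=[1,1,0,1,0,1,2,0,0,0,0,0,3,1,1,1,0,2,0,1,0,1]
Final counters=[1,1,0,1,0,1,2,0,0,0,0,0,3,1,1,1,0,2,0,1,0,1] -> counters[3]=1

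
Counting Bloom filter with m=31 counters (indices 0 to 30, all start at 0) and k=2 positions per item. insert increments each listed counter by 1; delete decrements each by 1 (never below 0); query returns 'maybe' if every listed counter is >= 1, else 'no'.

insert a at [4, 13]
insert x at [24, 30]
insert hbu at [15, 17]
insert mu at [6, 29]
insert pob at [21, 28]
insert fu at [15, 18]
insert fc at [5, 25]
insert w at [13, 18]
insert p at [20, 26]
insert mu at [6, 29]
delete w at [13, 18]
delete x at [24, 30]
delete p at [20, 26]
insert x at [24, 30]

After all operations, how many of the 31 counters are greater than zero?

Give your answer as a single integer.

Answer: 13

Derivation:
Step 1: insert a at [4, 13] -> counters=[0,0,0,0,1,0,0,0,0,0,0,0,0,1,0,0,0,0,0,0,0,0,0,0,0,0,0,0,0,0,0]
Step 2: insert x at [24, 30] -> counters=[0,0,0,0,1,0,0,0,0,0,0,0,0,1,0,0,0,0,0,0,0,0,0,0,1,0,0,0,0,0,1]
Step 3: insert hbu at [15, 17] -> counters=[0,0,0,0,1,0,0,0,0,0,0,0,0,1,0,1,0,1,0,0,0,0,0,0,1,0,0,0,0,0,1]
Step 4: insert mu at [6, 29] -> counters=[0,0,0,0,1,0,1,0,0,0,0,0,0,1,0,1,0,1,0,0,0,0,0,0,1,0,0,0,0,1,1]
Step 5: insert pob at [21, 28] -> counters=[0,0,0,0,1,0,1,0,0,0,0,0,0,1,0,1,0,1,0,0,0,1,0,0,1,0,0,0,1,1,1]
Step 6: insert fu at [15, 18] -> counters=[0,0,0,0,1,0,1,0,0,0,0,0,0,1,0,2,0,1,1,0,0,1,0,0,1,0,0,0,1,1,1]
Step 7: insert fc at [5, 25] -> counters=[0,0,0,0,1,1,1,0,0,0,0,0,0,1,0,2,0,1,1,0,0,1,0,0,1,1,0,0,1,1,1]
Step 8: insert w at [13, 18] -> counters=[0,0,0,0,1,1,1,0,0,0,0,0,0,2,0,2,0,1,2,0,0,1,0,0,1,1,0,0,1,1,1]
Step 9: insert p at [20, 26] -> counters=[0,0,0,0,1,1,1,0,0,0,0,0,0,2,0,2,0,1,2,0,1,1,0,0,1,1,1,0,1,1,1]
Step 10: insert mu at [6, 29] -> counters=[0,0,0,0,1,1,2,0,0,0,0,0,0,2,0,2,0,1,2,0,1,1,0,0,1,1,1,0,1,2,1]
Step 11: delete w at [13, 18] -> counters=[0,0,0,0,1,1,2,0,0,0,0,0,0,1,0,2,0,1,1,0,1,1,0,0,1,1,1,0,1,2,1]
Step 12: delete x at [24, 30] -> counters=[0,0,0,0,1,1,2,0,0,0,0,0,0,1,0,2,0,1,1,0,1,1,0,0,0,1,1,0,1,2,0]
Step 13: delete p at [20, 26] -> counters=[0,0,0,0,1,1,2,0,0,0,0,0,0,1,0,2,0,1,1,0,0,1,0,0,0,1,0,0,1,2,0]
Step 14: insert x at [24, 30] -> counters=[0,0,0,0,1,1,2,0,0,0,0,0,0,1,0,2,0,1,1,0,0,1,0,0,1,1,0,0,1,2,1]
Final counters=[0,0,0,0,1,1,2,0,0,0,0,0,0,1,0,2,0,1,1,0,0,1,0,0,1,1,0,0,1,2,1] -> 13 nonzero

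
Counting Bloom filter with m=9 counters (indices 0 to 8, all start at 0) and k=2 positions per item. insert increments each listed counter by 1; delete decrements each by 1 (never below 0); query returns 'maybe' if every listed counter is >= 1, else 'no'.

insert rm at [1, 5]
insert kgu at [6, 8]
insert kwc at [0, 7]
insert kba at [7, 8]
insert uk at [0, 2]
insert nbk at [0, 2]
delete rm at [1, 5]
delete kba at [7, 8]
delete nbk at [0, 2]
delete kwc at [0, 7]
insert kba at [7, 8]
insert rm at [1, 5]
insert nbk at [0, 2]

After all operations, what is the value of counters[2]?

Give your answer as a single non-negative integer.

Step 1: insert rm at [1, 5] -> counters=[0,1,0,0,0,1,0,0,0]
Step 2: insert kgu at [6, 8] -> counters=[0,1,0,0,0,1,1,0,1]
Step 3: insert kwc at [0, 7] -> counters=[1,1,0,0,0,1,1,1,1]
Step 4: insert kba at [7, 8] -> counters=[1,1,0,0,0,1,1,2,2]
Step 5: insert uk at [0, 2] -> counters=[2,1,1,0,0,1,1,2,2]
Step 6: insert nbk at [0, 2] -> counters=[3,1,2,0,0,1,1,2,2]
Step 7: delete rm at [1, 5] -> counters=[3,0,2,0,0,0,1,2,2]
Step 8: delete kba at [7, 8] -> counters=[3,0,2,0,0,0,1,1,1]
Step 9: delete nbk at [0, 2] -> counters=[2,0,1,0,0,0,1,1,1]
Step 10: delete kwc at [0, 7] -> counters=[1,0,1,0,0,0,1,0,1]
Step 11: insert kba at [7, 8] -> counters=[1,0,1,0,0,0,1,1,2]
Step 12: insert rm at [1, 5] -> counters=[1,1,1,0,0,1,1,1,2]
Step 13: insert nbk at [0, 2] -> counters=[2,1,2,0,0,1,1,1,2]
Final counters=[2,1,2,0,0,1,1,1,2] -> counters[2]=2

Answer: 2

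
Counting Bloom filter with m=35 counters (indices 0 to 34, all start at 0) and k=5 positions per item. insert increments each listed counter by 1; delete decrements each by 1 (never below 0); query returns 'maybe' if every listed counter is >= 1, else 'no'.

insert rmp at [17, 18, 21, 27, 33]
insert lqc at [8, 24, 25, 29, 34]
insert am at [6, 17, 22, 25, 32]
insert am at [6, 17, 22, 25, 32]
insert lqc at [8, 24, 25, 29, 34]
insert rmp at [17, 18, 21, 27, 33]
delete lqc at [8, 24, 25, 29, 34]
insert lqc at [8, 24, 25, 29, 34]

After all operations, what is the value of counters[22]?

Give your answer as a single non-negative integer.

Step 1: insert rmp at [17, 18, 21, 27, 33] -> counters=[0,0,0,0,0,0,0,0,0,0,0,0,0,0,0,0,0,1,1,0,0,1,0,0,0,0,0,1,0,0,0,0,0,1,0]
Step 2: insert lqc at [8, 24, 25, 29, 34] -> counters=[0,0,0,0,0,0,0,0,1,0,0,0,0,0,0,0,0,1,1,0,0,1,0,0,1,1,0,1,0,1,0,0,0,1,1]
Step 3: insert am at [6, 17, 22, 25, 32] -> counters=[0,0,0,0,0,0,1,0,1,0,0,0,0,0,0,0,0,2,1,0,0,1,1,0,1,2,0,1,0,1,0,0,1,1,1]
Step 4: insert am at [6, 17, 22, 25, 32] -> counters=[0,0,0,0,0,0,2,0,1,0,0,0,0,0,0,0,0,3,1,0,0,1,2,0,1,3,0,1,0,1,0,0,2,1,1]
Step 5: insert lqc at [8, 24, 25, 29, 34] -> counters=[0,0,0,0,0,0,2,0,2,0,0,0,0,0,0,0,0,3,1,0,0,1,2,0,2,4,0,1,0,2,0,0,2,1,2]
Step 6: insert rmp at [17, 18, 21, 27, 33] -> counters=[0,0,0,0,0,0,2,0,2,0,0,0,0,0,0,0,0,4,2,0,0,2,2,0,2,4,0,2,0,2,0,0,2,2,2]
Step 7: delete lqc at [8, 24, 25, 29, 34] -> counters=[0,0,0,0,0,0,2,0,1,0,0,0,0,0,0,0,0,4,2,0,0,2,2,0,1,3,0,2,0,1,0,0,2,2,1]
Step 8: insert lqc at [8, 24, 25, 29, 34] -> counters=[0,0,0,0,0,0,2,0,2,0,0,0,0,0,0,0,0,4,2,0,0,2,2,0,2,4,0,2,0,2,0,0,2,2,2]
Final counters=[0,0,0,0,0,0,2,0,2,0,0,0,0,0,0,0,0,4,2,0,0,2,2,0,2,4,0,2,0,2,0,0,2,2,2] -> counters[22]=2

Answer: 2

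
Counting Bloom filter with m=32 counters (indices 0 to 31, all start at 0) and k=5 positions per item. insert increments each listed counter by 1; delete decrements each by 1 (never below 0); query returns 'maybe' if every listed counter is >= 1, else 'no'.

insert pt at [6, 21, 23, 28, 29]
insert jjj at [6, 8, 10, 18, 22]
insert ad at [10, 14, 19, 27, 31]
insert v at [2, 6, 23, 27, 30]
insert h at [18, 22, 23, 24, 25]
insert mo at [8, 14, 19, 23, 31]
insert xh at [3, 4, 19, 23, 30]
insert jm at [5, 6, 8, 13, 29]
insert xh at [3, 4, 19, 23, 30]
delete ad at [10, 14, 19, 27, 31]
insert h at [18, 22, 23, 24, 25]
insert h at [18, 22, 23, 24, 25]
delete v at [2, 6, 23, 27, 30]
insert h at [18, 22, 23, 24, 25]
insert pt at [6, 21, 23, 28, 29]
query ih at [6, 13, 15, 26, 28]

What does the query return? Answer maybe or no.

Step 1: insert pt at [6, 21, 23, 28, 29] -> counters=[0,0,0,0,0,0,1,0,0,0,0,0,0,0,0,0,0,0,0,0,0,1,0,1,0,0,0,0,1,1,0,0]
Step 2: insert jjj at [6, 8, 10, 18, 22] -> counters=[0,0,0,0,0,0,2,0,1,0,1,0,0,0,0,0,0,0,1,0,0,1,1,1,0,0,0,0,1,1,0,0]
Step 3: insert ad at [10, 14, 19, 27, 31] -> counters=[0,0,0,0,0,0,2,0,1,0,2,0,0,0,1,0,0,0,1,1,0,1,1,1,0,0,0,1,1,1,0,1]
Step 4: insert v at [2, 6, 23, 27, 30] -> counters=[0,0,1,0,0,0,3,0,1,0,2,0,0,0,1,0,0,0,1,1,0,1,1,2,0,0,0,2,1,1,1,1]
Step 5: insert h at [18, 22, 23, 24, 25] -> counters=[0,0,1,0,0,0,3,0,1,0,2,0,0,0,1,0,0,0,2,1,0,1,2,3,1,1,0,2,1,1,1,1]
Step 6: insert mo at [8, 14, 19, 23, 31] -> counters=[0,0,1,0,0,0,3,0,2,0,2,0,0,0,2,0,0,0,2,2,0,1,2,4,1,1,0,2,1,1,1,2]
Step 7: insert xh at [3, 4, 19, 23, 30] -> counters=[0,0,1,1,1,0,3,0,2,0,2,0,0,0,2,0,0,0,2,3,0,1,2,5,1,1,0,2,1,1,2,2]
Step 8: insert jm at [5, 6, 8, 13, 29] -> counters=[0,0,1,1,1,1,4,0,3,0,2,0,0,1,2,0,0,0,2,3,0,1,2,5,1,1,0,2,1,2,2,2]
Step 9: insert xh at [3, 4, 19, 23, 30] -> counters=[0,0,1,2,2,1,4,0,3,0,2,0,0,1,2,0,0,0,2,4,0,1,2,6,1,1,0,2,1,2,3,2]
Step 10: delete ad at [10, 14, 19, 27, 31] -> counters=[0,0,1,2,2,1,4,0,3,0,1,0,0,1,1,0,0,0,2,3,0,1,2,6,1,1,0,1,1,2,3,1]
Step 11: insert h at [18, 22, 23, 24, 25] -> counters=[0,0,1,2,2,1,4,0,3,0,1,0,0,1,1,0,0,0,3,3,0,1,3,7,2,2,0,1,1,2,3,1]
Step 12: insert h at [18, 22, 23, 24, 25] -> counters=[0,0,1,2,2,1,4,0,3,0,1,0,0,1,1,0,0,0,4,3,0,1,4,8,3,3,0,1,1,2,3,1]
Step 13: delete v at [2, 6, 23, 27, 30] -> counters=[0,0,0,2,2,1,3,0,3,0,1,0,0,1,1,0,0,0,4,3,0,1,4,7,3,3,0,0,1,2,2,1]
Step 14: insert h at [18, 22, 23, 24, 25] -> counters=[0,0,0,2,2,1,3,0,3,0,1,0,0,1,1,0,0,0,5,3,0,1,5,8,4,4,0,0,1,2,2,1]
Step 15: insert pt at [6, 21, 23, 28, 29] -> counters=[0,0,0,2,2,1,4,0,3,0,1,0,0,1,1,0,0,0,5,3,0,2,5,9,4,4,0,0,2,3,2,1]
Query ih: check counters[6]=4 counters[13]=1 counters[15]=0 counters[26]=0 counters[28]=2 -> no

Answer: no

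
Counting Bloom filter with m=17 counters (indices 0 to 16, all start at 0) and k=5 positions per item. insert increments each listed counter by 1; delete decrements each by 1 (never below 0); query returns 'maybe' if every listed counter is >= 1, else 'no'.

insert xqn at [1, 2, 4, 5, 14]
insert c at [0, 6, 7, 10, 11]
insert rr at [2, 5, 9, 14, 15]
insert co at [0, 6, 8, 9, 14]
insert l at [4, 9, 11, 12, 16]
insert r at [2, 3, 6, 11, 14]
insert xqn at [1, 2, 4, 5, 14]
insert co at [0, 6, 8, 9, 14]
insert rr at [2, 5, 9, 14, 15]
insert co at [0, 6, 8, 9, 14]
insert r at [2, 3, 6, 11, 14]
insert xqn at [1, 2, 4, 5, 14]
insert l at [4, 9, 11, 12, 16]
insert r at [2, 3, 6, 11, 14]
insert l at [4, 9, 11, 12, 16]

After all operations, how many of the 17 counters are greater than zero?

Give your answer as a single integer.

Step 1: insert xqn at [1, 2, 4, 5, 14] -> counters=[0,1,1,0,1,1,0,0,0,0,0,0,0,0,1,0,0]
Step 2: insert c at [0, 6, 7, 10, 11] -> counters=[1,1,1,0,1,1,1,1,0,0,1,1,0,0,1,0,0]
Step 3: insert rr at [2, 5, 9, 14, 15] -> counters=[1,1,2,0,1,2,1,1,0,1,1,1,0,0,2,1,0]
Step 4: insert co at [0, 6, 8, 9, 14] -> counters=[2,1,2,0,1,2,2,1,1,2,1,1,0,0,3,1,0]
Step 5: insert l at [4, 9, 11, 12, 16] -> counters=[2,1,2,0,2,2,2,1,1,3,1,2,1,0,3,1,1]
Step 6: insert r at [2, 3, 6, 11, 14] -> counters=[2,1,3,1,2,2,3,1,1,3,1,3,1,0,4,1,1]
Step 7: insert xqn at [1, 2, 4, 5, 14] -> counters=[2,2,4,1,3,3,3,1,1,3,1,3,1,0,5,1,1]
Step 8: insert co at [0, 6, 8, 9, 14] -> counters=[3,2,4,1,3,3,4,1,2,4,1,3,1,0,6,1,1]
Step 9: insert rr at [2, 5, 9, 14, 15] -> counters=[3,2,5,1,3,4,4,1,2,5,1,3,1,0,7,2,1]
Step 10: insert co at [0, 6, 8, 9, 14] -> counters=[4,2,5,1,3,4,5,1,3,6,1,3,1,0,8,2,1]
Step 11: insert r at [2, 3, 6, 11, 14] -> counters=[4,2,6,2,3,4,6,1,3,6,1,4,1,0,9,2,1]
Step 12: insert xqn at [1, 2, 4, 5, 14] -> counters=[4,3,7,2,4,5,6,1,3,6,1,4,1,0,10,2,1]
Step 13: insert l at [4, 9, 11, 12, 16] -> counters=[4,3,7,2,5,5,6,1,3,7,1,5,2,0,10,2,2]
Step 14: insert r at [2, 3, 6, 11, 14] -> counters=[4,3,8,3,5,5,7,1,3,7,1,6,2,0,11,2,2]
Step 15: insert l at [4, 9, 11, 12, 16] -> counters=[4,3,8,3,6,5,7,1,3,8,1,7,3,0,11,2,3]
Final counters=[4,3,8,3,6,5,7,1,3,8,1,7,3,0,11,2,3] -> 16 nonzero

Answer: 16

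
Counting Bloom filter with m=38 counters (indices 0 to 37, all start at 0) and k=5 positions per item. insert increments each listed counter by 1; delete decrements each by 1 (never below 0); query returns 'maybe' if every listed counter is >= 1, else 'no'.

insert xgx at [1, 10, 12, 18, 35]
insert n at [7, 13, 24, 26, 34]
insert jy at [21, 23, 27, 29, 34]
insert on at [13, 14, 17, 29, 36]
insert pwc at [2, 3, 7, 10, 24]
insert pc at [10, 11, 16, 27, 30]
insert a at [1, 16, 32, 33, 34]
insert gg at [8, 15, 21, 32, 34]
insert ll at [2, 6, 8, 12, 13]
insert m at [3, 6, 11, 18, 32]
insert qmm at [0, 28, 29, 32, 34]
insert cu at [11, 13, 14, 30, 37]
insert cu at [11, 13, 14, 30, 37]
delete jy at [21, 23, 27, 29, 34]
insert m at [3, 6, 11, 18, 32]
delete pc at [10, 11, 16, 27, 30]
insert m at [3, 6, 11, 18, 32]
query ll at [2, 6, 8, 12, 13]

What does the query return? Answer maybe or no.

Answer: maybe

Derivation:
Step 1: insert xgx at [1, 10, 12, 18, 35] -> counters=[0,1,0,0,0,0,0,0,0,0,1,0,1,0,0,0,0,0,1,0,0,0,0,0,0,0,0,0,0,0,0,0,0,0,0,1,0,0]
Step 2: insert n at [7, 13, 24, 26, 34] -> counters=[0,1,0,0,0,0,0,1,0,0,1,0,1,1,0,0,0,0,1,0,0,0,0,0,1,0,1,0,0,0,0,0,0,0,1,1,0,0]
Step 3: insert jy at [21, 23, 27, 29, 34] -> counters=[0,1,0,0,0,0,0,1,0,0,1,0,1,1,0,0,0,0,1,0,0,1,0,1,1,0,1,1,0,1,0,0,0,0,2,1,0,0]
Step 4: insert on at [13, 14, 17, 29, 36] -> counters=[0,1,0,0,0,0,0,1,0,0,1,0,1,2,1,0,0,1,1,0,0,1,0,1,1,0,1,1,0,2,0,0,0,0,2,1,1,0]
Step 5: insert pwc at [2, 3, 7, 10, 24] -> counters=[0,1,1,1,0,0,0,2,0,0,2,0,1,2,1,0,0,1,1,0,0,1,0,1,2,0,1,1,0,2,0,0,0,0,2,1,1,0]
Step 6: insert pc at [10, 11, 16, 27, 30] -> counters=[0,1,1,1,0,0,0,2,0,0,3,1,1,2,1,0,1,1,1,0,0,1,0,1,2,0,1,2,0,2,1,0,0,0,2,1,1,0]
Step 7: insert a at [1, 16, 32, 33, 34] -> counters=[0,2,1,1,0,0,0,2,0,0,3,1,1,2,1,0,2,1,1,0,0,1,0,1,2,0,1,2,0,2,1,0,1,1,3,1,1,0]
Step 8: insert gg at [8, 15, 21, 32, 34] -> counters=[0,2,1,1,0,0,0,2,1,0,3,1,1,2,1,1,2,1,1,0,0,2,0,1,2,0,1,2,0,2,1,0,2,1,4,1,1,0]
Step 9: insert ll at [2, 6, 8, 12, 13] -> counters=[0,2,2,1,0,0,1,2,2,0,3,1,2,3,1,1,2,1,1,0,0,2,0,1,2,0,1,2,0,2,1,0,2,1,4,1,1,0]
Step 10: insert m at [3, 6, 11, 18, 32] -> counters=[0,2,2,2,0,0,2,2,2,0,3,2,2,3,1,1,2,1,2,0,0,2,0,1,2,0,1,2,0,2,1,0,3,1,4,1,1,0]
Step 11: insert qmm at [0, 28, 29, 32, 34] -> counters=[1,2,2,2,0,0,2,2,2,0,3,2,2,3,1,1,2,1,2,0,0,2,0,1,2,0,1,2,1,3,1,0,4,1,5,1,1,0]
Step 12: insert cu at [11, 13, 14, 30, 37] -> counters=[1,2,2,2,0,0,2,2,2,0,3,3,2,4,2,1,2,1,2,0,0,2,0,1,2,0,1,2,1,3,2,0,4,1,5,1,1,1]
Step 13: insert cu at [11, 13, 14, 30, 37] -> counters=[1,2,2,2,0,0,2,2,2,0,3,4,2,5,3,1,2,1,2,0,0,2,0,1,2,0,1,2,1,3,3,0,4,1,5,1,1,2]
Step 14: delete jy at [21, 23, 27, 29, 34] -> counters=[1,2,2,2,0,0,2,2,2,0,3,4,2,5,3,1,2,1,2,0,0,1,0,0,2,0,1,1,1,2,3,0,4,1,4,1,1,2]
Step 15: insert m at [3, 6, 11, 18, 32] -> counters=[1,2,2,3,0,0,3,2,2,0,3,5,2,5,3,1,2,1,3,0,0,1,0,0,2,0,1,1,1,2,3,0,5,1,4,1,1,2]
Step 16: delete pc at [10, 11, 16, 27, 30] -> counters=[1,2,2,3,0,0,3,2,2,0,2,4,2,5,3,1,1,1,3,0,0,1,0,0,2,0,1,0,1,2,2,0,5,1,4,1,1,2]
Step 17: insert m at [3, 6, 11, 18, 32] -> counters=[1,2,2,4,0,0,4,2,2,0,2,5,2,5,3,1,1,1,4,0,0,1,0,0,2,0,1,0,1,2,2,0,6,1,4,1,1,2]
Query ll: check counters[2]=2 counters[6]=4 counters[8]=2 counters[12]=2 counters[13]=5 -> maybe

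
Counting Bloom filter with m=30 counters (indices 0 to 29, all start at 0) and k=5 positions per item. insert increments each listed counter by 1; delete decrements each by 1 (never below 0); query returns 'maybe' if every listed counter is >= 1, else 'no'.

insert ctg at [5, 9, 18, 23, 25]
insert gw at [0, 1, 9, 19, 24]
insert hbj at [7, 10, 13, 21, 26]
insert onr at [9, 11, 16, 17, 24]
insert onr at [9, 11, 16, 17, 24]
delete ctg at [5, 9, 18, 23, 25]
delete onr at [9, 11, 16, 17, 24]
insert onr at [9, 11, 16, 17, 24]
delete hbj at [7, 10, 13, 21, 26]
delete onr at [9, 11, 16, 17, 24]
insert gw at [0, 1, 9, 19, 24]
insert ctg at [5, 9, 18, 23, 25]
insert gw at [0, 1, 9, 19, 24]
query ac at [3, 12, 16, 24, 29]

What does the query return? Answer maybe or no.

Answer: no

Derivation:
Step 1: insert ctg at [5, 9, 18, 23, 25] -> counters=[0,0,0,0,0,1,0,0,0,1,0,0,0,0,0,0,0,0,1,0,0,0,0,1,0,1,0,0,0,0]
Step 2: insert gw at [0, 1, 9, 19, 24] -> counters=[1,1,0,0,0,1,0,0,0,2,0,0,0,0,0,0,0,0,1,1,0,0,0,1,1,1,0,0,0,0]
Step 3: insert hbj at [7, 10, 13, 21, 26] -> counters=[1,1,0,0,0,1,0,1,0,2,1,0,0,1,0,0,0,0,1,1,0,1,0,1,1,1,1,0,0,0]
Step 4: insert onr at [9, 11, 16, 17, 24] -> counters=[1,1,0,0,0,1,0,1,0,3,1,1,0,1,0,0,1,1,1,1,0,1,0,1,2,1,1,0,0,0]
Step 5: insert onr at [9, 11, 16, 17, 24] -> counters=[1,1,0,0,0,1,0,1,0,4,1,2,0,1,0,0,2,2,1,1,0,1,0,1,3,1,1,0,0,0]
Step 6: delete ctg at [5, 9, 18, 23, 25] -> counters=[1,1,0,0,0,0,0,1,0,3,1,2,0,1,0,0,2,2,0,1,0,1,0,0,3,0,1,0,0,0]
Step 7: delete onr at [9, 11, 16, 17, 24] -> counters=[1,1,0,0,0,0,0,1,0,2,1,1,0,1,0,0,1,1,0,1,0,1,0,0,2,0,1,0,0,0]
Step 8: insert onr at [9, 11, 16, 17, 24] -> counters=[1,1,0,0,0,0,0,1,0,3,1,2,0,1,0,0,2,2,0,1,0,1,0,0,3,0,1,0,0,0]
Step 9: delete hbj at [7, 10, 13, 21, 26] -> counters=[1,1,0,0,0,0,0,0,0,3,0,2,0,0,0,0,2,2,0,1,0,0,0,0,3,0,0,0,0,0]
Step 10: delete onr at [9, 11, 16, 17, 24] -> counters=[1,1,0,0,0,0,0,0,0,2,0,1,0,0,0,0,1,1,0,1,0,0,0,0,2,0,0,0,0,0]
Step 11: insert gw at [0, 1, 9, 19, 24] -> counters=[2,2,0,0,0,0,0,0,0,3,0,1,0,0,0,0,1,1,0,2,0,0,0,0,3,0,0,0,0,0]
Step 12: insert ctg at [5, 9, 18, 23, 25] -> counters=[2,2,0,0,0,1,0,0,0,4,0,1,0,0,0,0,1,1,1,2,0,0,0,1,3,1,0,0,0,0]
Step 13: insert gw at [0, 1, 9, 19, 24] -> counters=[3,3,0,0,0,1,0,0,0,5,0,1,0,0,0,0,1,1,1,3,0,0,0,1,4,1,0,0,0,0]
Query ac: check counters[3]=0 counters[12]=0 counters[16]=1 counters[24]=4 counters[29]=0 -> no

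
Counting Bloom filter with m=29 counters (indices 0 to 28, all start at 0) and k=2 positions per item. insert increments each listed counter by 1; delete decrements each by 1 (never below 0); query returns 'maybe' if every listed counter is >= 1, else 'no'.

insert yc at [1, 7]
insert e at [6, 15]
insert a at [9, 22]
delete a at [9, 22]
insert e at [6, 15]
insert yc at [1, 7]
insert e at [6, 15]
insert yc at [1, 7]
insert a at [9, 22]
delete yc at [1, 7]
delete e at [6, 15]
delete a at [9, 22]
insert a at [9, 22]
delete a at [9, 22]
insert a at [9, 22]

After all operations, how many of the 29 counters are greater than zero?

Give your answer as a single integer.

Step 1: insert yc at [1, 7] -> counters=[0,1,0,0,0,0,0,1,0,0,0,0,0,0,0,0,0,0,0,0,0,0,0,0,0,0,0,0,0]
Step 2: insert e at [6, 15] -> counters=[0,1,0,0,0,0,1,1,0,0,0,0,0,0,0,1,0,0,0,0,0,0,0,0,0,0,0,0,0]
Step 3: insert a at [9, 22] -> counters=[0,1,0,0,0,0,1,1,0,1,0,0,0,0,0,1,0,0,0,0,0,0,1,0,0,0,0,0,0]
Step 4: delete a at [9, 22] -> counters=[0,1,0,0,0,0,1,1,0,0,0,0,0,0,0,1,0,0,0,0,0,0,0,0,0,0,0,0,0]
Step 5: insert e at [6, 15] -> counters=[0,1,0,0,0,0,2,1,0,0,0,0,0,0,0,2,0,0,0,0,0,0,0,0,0,0,0,0,0]
Step 6: insert yc at [1, 7] -> counters=[0,2,0,0,0,0,2,2,0,0,0,0,0,0,0,2,0,0,0,0,0,0,0,0,0,0,0,0,0]
Step 7: insert e at [6, 15] -> counters=[0,2,0,0,0,0,3,2,0,0,0,0,0,0,0,3,0,0,0,0,0,0,0,0,0,0,0,0,0]
Step 8: insert yc at [1, 7] -> counters=[0,3,0,0,0,0,3,3,0,0,0,0,0,0,0,3,0,0,0,0,0,0,0,0,0,0,0,0,0]
Step 9: insert a at [9, 22] -> counters=[0,3,0,0,0,0,3,3,0,1,0,0,0,0,0,3,0,0,0,0,0,0,1,0,0,0,0,0,0]
Step 10: delete yc at [1, 7] -> counters=[0,2,0,0,0,0,3,2,0,1,0,0,0,0,0,3,0,0,0,0,0,0,1,0,0,0,0,0,0]
Step 11: delete e at [6, 15] -> counters=[0,2,0,0,0,0,2,2,0,1,0,0,0,0,0,2,0,0,0,0,0,0,1,0,0,0,0,0,0]
Step 12: delete a at [9, 22] -> counters=[0,2,0,0,0,0,2,2,0,0,0,0,0,0,0,2,0,0,0,0,0,0,0,0,0,0,0,0,0]
Step 13: insert a at [9, 22] -> counters=[0,2,0,0,0,0,2,2,0,1,0,0,0,0,0,2,0,0,0,0,0,0,1,0,0,0,0,0,0]
Step 14: delete a at [9, 22] -> counters=[0,2,0,0,0,0,2,2,0,0,0,0,0,0,0,2,0,0,0,0,0,0,0,0,0,0,0,0,0]
Step 15: insert a at [9, 22] -> counters=[0,2,0,0,0,0,2,2,0,1,0,0,0,0,0,2,0,0,0,0,0,0,1,0,0,0,0,0,0]
Final counters=[0,2,0,0,0,0,2,2,0,1,0,0,0,0,0,2,0,0,0,0,0,0,1,0,0,0,0,0,0] -> 6 nonzero

Answer: 6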